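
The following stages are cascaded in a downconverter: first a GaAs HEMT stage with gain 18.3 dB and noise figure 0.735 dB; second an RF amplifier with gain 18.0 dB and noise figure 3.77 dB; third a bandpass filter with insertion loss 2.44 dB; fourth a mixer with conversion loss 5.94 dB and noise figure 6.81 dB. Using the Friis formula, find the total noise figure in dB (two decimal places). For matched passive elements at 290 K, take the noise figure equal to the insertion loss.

0.82 dB

Convert to linear (a loss of L dB is a gain of −L dB): F_i = 10^(NF_i/10), G_i = 10^(G_i,dB/10)
  Stage 1: F_1 = 10^(0.735/10) = 1.184, G_1 = 10^(18.3/10) = 67.61
  Stage 2: F_2 = 10^(3.77/10) = 2.382, G_2 = 10^(18.0/10) = 63.10
  Stage 3: F_3 = 10^(2.44/10) = 1.754, G_3 = 10^(−2.44/10) = 0.5702
  Stage 4: F_4 = 10^(6.81/10) = 4.797, G_4 = 10^(−5.94/10) = 0.2547
Friis cascade:
  F = 1.184 + (2.382 − 1)/67.61 + (1.754 − 1)/4266 + (4.797 − 1)/2432 = 1.207
NF = 10 log₁₀(1.207) = 0.82 dB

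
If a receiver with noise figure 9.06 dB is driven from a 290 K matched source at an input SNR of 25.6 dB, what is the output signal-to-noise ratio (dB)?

By definition F = SNR_in/SNR_out, so in dB: SNR_out = SNR_in − NF
SNR_out = 25.6 − 9.06 = 16.54 dB

16.54 dB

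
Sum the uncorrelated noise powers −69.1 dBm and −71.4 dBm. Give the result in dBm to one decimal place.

−67.1 dBm

Convert to linear, add, convert back:
P₁ = 1.23×10⁻¹⁰ W, P₂ = 7.24×10⁻¹¹ W
P_tot = 1.95×10⁻¹⁰ W → 10 log₁₀(P_tot / 10⁻³) = −67.1 dBm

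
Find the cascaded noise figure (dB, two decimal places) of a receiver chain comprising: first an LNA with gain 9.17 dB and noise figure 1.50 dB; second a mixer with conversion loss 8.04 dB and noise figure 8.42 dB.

3.29 dB

Convert to linear (a loss of L dB is a gain of −L dB): F_i = 10^(NF_i/10), G_i = 10^(G_i,dB/10)
  Stage 1: F_1 = 10^(1.50/10) = 1.413, G_1 = 10^(9.17/10) = 8.260
  Stage 2: F_2 = 10^(8.42/10) = 6.950, G_2 = 10^(−8.04/10) = 0.1570
Friis cascade:
  F = 1.413 + (6.950 − 1)/8.260 = 2.133
NF = 10 log₁₀(2.133) = 3.29 dB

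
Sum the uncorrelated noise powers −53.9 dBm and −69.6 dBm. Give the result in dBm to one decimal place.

Convert to linear, add, convert back:
P₁ = 4.07×10⁻⁹ W, P₂ = 1.10×10⁻¹⁰ W
P_tot = 4.18×10⁻⁹ W → 10 log₁₀(P_tot / 10⁻³) = −53.8 dBm

−53.8 dBm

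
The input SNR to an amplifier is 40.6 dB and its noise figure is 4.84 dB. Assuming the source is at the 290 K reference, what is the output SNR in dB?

35.76 dB

By definition F = SNR_in/SNR_out, so in dB: SNR_out = SNR_in − NF
SNR_out = 40.6 − 4.84 = 35.76 dB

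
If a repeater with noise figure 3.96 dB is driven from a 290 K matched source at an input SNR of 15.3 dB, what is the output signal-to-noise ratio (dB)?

By definition F = SNR_in/SNR_out, so in dB: SNR_out = SNR_in − NF
SNR_out = 15.3 − 3.96 = 11.34 dB

11.34 dB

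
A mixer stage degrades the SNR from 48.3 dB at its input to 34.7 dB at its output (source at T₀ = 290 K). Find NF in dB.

13.6 dB

NF (dB) = SNR_in(dB) − SNR_out(dB) when the source is at T₀
NF = 48.3 − 34.7 = 13.6 dB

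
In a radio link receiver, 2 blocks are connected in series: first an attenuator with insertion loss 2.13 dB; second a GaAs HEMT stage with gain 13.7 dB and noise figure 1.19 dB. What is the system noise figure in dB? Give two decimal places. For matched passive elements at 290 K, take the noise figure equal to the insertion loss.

Convert to linear (a loss of L dB is a gain of −L dB): F_i = 10^(NF_i/10), G_i = 10^(G_i,dB/10)
  Stage 1: F_1 = 10^(2.13/10) = 1.633, G_1 = 10^(−2.13/10) = 0.6124
  Stage 2: F_2 = 10^(1.19/10) = 1.315, G_2 = 10^(13.7/10) = 23.44
Friis cascade:
  F = 1.633 + (1.315 − 1)/0.6124 = 2.148
NF = 10 log₁₀(2.148) = 3.32 dB

3.32 dB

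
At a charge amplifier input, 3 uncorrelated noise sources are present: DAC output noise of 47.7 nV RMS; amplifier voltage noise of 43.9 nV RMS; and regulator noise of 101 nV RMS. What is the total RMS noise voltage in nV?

Uncorrelated sources add in power (mean-square): V_tot = √(ΣV_i²)
V_tot = √[(4.77×10⁻⁸)² + (4.39×10⁻⁸)² + (1.01×10⁻⁷)²] = 1.20×10⁻⁷ V = 120 nV

120 nV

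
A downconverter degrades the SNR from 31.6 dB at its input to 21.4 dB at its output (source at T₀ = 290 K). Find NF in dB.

10.2 dB

NF (dB) = SNR_in(dB) − SNR_out(dB) when the source is at T₀
NF = 31.6 − 21.4 = 10.2 dB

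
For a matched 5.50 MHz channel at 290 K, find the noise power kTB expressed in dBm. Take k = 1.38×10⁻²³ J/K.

−106.6 dBm

P_n = kTB = 1.38×10⁻²³ × 290 × 5.50×10⁶ = 2.20×10⁻¹⁴ W
In dBm: 10 log₁₀(2.20×10⁻¹⁴ / 10⁻³) = −106.6 dBm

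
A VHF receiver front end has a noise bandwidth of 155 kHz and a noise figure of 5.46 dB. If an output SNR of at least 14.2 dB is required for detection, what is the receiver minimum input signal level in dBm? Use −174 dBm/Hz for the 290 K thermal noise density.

−102.4 dBm

Sensitivity = −174 + 10 log₁₀(B) + NF + SNR_min
= −174 + 51.9 + 5.46 + 14.2
= −102.44 dBm → −102.4 dBm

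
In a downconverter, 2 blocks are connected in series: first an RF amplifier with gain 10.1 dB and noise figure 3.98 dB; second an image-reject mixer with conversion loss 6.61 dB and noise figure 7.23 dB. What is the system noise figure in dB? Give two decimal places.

4.65 dB

Convert to linear (a loss of L dB is a gain of −L dB): F_i = 10^(NF_i/10), G_i = 10^(G_i,dB/10)
  Stage 1: F_1 = 10^(3.98/10) = 2.500, G_1 = 10^(10.1/10) = 10.23
  Stage 2: F_2 = 10^(7.23/10) = 5.284, G_2 = 10^(−6.61/10) = 0.2183
Friis cascade:
  F = 2.500 + (5.284 − 1)/10.23 = 2.919
NF = 10 log₁₀(2.919) = 4.65 dB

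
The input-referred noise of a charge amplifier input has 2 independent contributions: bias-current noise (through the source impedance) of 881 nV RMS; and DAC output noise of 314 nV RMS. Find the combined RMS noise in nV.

935 nV

Uncorrelated sources add in power (mean-square): V_tot = √(ΣV_i²)
V_tot = √[(8.81×10⁻⁷)² + (3.14×10⁻⁷)²] = 9.35×10⁻⁷ V = 935 nV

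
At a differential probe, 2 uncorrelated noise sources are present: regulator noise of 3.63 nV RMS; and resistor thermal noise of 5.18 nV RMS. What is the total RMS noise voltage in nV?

6.33 nV

Uncorrelated sources add in power (mean-square): V_tot = √(ΣV_i²)
V_tot = √[(3.63×10⁻⁹)² + (5.18×10⁻⁹)²] = 6.33×10⁻⁹ V = 6.33 nV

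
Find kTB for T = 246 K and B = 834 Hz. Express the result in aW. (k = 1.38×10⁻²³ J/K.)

2.83 aW

P_n = kTB = 1.38×10⁻²³ × 246 × 8.34×10² = 2.83×10⁻¹⁸ W = 2.83 aW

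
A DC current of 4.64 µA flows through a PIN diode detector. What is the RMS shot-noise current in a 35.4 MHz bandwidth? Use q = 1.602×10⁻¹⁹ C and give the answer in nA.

7.25 nA

I_n = √(2qI·B)
2qI·B = 2 × 1.602×10⁻¹⁹ × 4.64×10⁻⁶ × 3.54×10⁷ = 5.26×10⁻¹⁷ A²
I_n = √(5.26×10⁻¹⁷) = 7.25×10⁻⁹ A = 7.25 nA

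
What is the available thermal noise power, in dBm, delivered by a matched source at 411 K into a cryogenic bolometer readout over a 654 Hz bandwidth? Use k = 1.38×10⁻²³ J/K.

−144.3 dBm

P_n = kTB = 1.38×10⁻²³ × 411 × 6.54×10² = 3.71×10⁻¹⁸ W
In dBm: 10 log₁₀(3.71×10⁻¹⁸ / 10⁻³) = −144.3 dBm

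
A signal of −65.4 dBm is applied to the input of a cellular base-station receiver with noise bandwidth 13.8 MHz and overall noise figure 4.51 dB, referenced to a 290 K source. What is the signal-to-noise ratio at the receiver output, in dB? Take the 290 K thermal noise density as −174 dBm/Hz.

32.7 dB

Noise floor: N = −174 + 10 log₁₀(B) + NF
10 log₁₀(1.38×10⁷) = 71.4 dB
N = −174 + 71.4 + 4.51 = −98.09 dBm
SNR = P_sig − N = −65.4 − (−98.09) = 32.69 dB → 32.7 dB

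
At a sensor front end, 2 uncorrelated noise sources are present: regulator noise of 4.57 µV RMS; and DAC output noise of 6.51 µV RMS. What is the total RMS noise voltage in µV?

Uncorrelated sources add in power (mean-square): V_tot = √(ΣV_i²)
V_tot = √[(4.57×10⁻⁶)² + (6.51×10⁻⁶)²] = 7.95×10⁻⁶ V = 7.95 µV

7.95 µV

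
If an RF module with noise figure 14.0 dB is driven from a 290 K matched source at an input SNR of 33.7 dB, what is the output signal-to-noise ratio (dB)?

By definition F = SNR_in/SNR_out, so in dB: SNR_out = SNR_in − NF
SNR_out = 33.7 − 14.0 = 19.7 dB

19.7 dB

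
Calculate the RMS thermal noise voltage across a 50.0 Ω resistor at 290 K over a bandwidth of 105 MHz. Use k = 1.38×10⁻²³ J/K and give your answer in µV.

9.17 µV

V_n = √(4kTRB)
4kTRB = 4 × 1.38×10⁻²³ × 290 × 5.00×10¹ × 1.05×10⁸ = 8.40×10⁻¹¹ V²
V_n = √(8.40×10⁻¹¹) = 9.17×10⁻⁶ V = 9.17 µV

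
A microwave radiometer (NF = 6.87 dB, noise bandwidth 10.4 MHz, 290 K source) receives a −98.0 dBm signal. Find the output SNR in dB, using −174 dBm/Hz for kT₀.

−1.0 dB

Noise floor: N = −174 + 10 log₁₀(B) + NF
10 log₁₀(1.04×10⁷) = 70.17 dB
N = −174 + 70.17 + 6.87 = −96.96 dBm
SNR = P_sig − N = −98.0 − (−96.96) = −1.04 dB → −1.0 dB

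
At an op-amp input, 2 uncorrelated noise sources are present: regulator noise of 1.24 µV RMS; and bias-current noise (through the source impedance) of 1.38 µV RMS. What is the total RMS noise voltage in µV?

Uncorrelated sources add in power (mean-square): V_tot = √(ΣV_i²)
V_tot = √[(1.24×10⁻⁶)² + (1.38×10⁻⁶)²] = 1.86×10⁻⁶ V = 1.86 µV

1.86 µV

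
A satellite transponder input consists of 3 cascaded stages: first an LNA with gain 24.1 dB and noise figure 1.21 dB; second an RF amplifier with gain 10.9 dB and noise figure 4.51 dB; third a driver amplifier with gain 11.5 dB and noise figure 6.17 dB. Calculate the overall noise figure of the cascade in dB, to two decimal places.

1.24 dB

Convert to linear (a loss of L dB is a gain of −L dB): F_i = 10^(NF_i/10), G_i = 10^(G_i,dB/10)
  Stage 1: F_1 = 10^(1.21/10) = 1.321, G_1 = 10^(24.1/10) = 257.0
  Stage 2: F_2 = 10^(4.51/10) = 2.825, G_2 = 10^(10.9/10) = 12.30
  Stage 3: F_3 = 10^(6.17/10) = 4.140, G_3 = 10^(11.5/10) = 14.13
Friis cascade:
  F = 1.321 + (2.825 − 1)/257.0 + (4.140 − 1)/3162 = 1.329
NF = 10 log₁₀(1.329) = 1.24 dB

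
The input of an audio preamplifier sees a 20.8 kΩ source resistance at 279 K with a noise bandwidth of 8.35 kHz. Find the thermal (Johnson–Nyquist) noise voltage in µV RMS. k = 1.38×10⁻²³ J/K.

V_n = √(4kTRB)
4kTRB = 4 × 1.38×10⁻²³ × 279 × 2.08×10⁴ × 8.35×10³ = 2.67×10⁻¹² V²
V_n = √(2.67×10⁻¹²) = 1.64×10⁻⁶ V = 1.64 µV

1.64 µV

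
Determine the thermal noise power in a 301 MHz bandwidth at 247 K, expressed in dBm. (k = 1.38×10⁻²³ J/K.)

−89.9 dBm

P_n = kTB = 1.38×10⁻²³ × 247 × 3.01×10⁸ = 1.03×10⁻¹² W
In dBm: 10 log₁₀(1.03×10⁻¹² / 10⁻³) = −89.9 dBm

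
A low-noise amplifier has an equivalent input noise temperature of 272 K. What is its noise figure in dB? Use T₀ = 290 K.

2.87 dB

F = 1 + T_e/T₀ = 1 + 272/290 = 1.93793
NF = 10 log₁₀(1.93793) = 2.87 dB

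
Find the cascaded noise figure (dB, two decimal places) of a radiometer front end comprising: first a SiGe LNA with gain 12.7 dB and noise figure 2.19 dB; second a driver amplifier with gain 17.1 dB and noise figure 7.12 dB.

2.74 dB

Convert to linear (a loss of L dB is a gain of −L dB): F_i = 10^(NF_i/10), G_i = 10^(G_i,dB/10)
  Stage 1: F_1 = 10^(2.19/10) = 1.656, G_1 = 10^(12.7/10) = 18.62
  Stage 2: F_2 = 10^(7.12/10) = 5.152, G_2 = 10^(17.1/10) = 51.29
Friis cascade:
  F = 1.656 + (5.152 − 1)/18.62 = 1.879
NF = 10 log₁₀(1.879) = 2.74 dB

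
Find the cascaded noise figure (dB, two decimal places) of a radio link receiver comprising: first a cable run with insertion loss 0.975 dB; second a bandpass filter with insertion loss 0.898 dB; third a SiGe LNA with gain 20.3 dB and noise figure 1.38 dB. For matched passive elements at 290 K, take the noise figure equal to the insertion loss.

Convert to linear (a loss of L dB is a gain of −L dB): F_i = 10^(NF_i/10), G_i = 10^(G_i,dB/10)
  Stage 1: F_1 = 10^(0.975/10) = 1.252, G_1 = 10^(−0.975/10) = 0.7989
  Stage 2: F_2 = 10^(0.898/10) = 1.230, G_2 = 10^(−0.898/10) = 0.8132
  Stage 3: F_3 = 10^(1.38/10) = 1.374, G_3 = 10^(20.3/10) = 107.2
Friis cascade:
  F = 1.252 + (1.230 − 1)/0.7989 + (1.374 − 1)/0.6497 = 2.115
NF = 10 log₁₀(2.115) = 3.25 dB

3.25 dB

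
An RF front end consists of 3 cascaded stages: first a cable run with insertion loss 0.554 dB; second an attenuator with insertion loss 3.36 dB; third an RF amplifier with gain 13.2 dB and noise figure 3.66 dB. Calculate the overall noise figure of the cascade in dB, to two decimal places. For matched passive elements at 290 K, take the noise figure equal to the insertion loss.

7.57 dB

Convert to linear (a loss of L dB is a gain of −L dB): F_i = 10^(NF_i/10), G_i = 10^(G_i,dB/10)
  Stage 1: F_1 = 10^(0.554/10) = 1.136, G_1 = 10^(−0.554/10) = 0.8802
  Stage 2: F_2 = 10^(3.36/10) = 2.168, G_2 = 10^(−3.36/10) = 0.4613
  Stage 3: F_3 = 10^(3.66/10) = 2.323, G_3 = 10^(13.2/10) = 20.89
Friis cascade:
  F = 1.136 + (2.168 − 1)/0.8802 + (2.323 − 1)/0.4061 = 5.720
NF = 10 log₁₀(5.720) = 7.57 dB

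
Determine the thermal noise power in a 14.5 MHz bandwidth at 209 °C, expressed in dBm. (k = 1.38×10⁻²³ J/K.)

T = 209 °C + 273.15 = 482.15 K
P_n = kTB = 1.38×10⁻²³ × 482.15 × 1.45×10⁷ = 9.65×10⁻¹⁴ W
In dBm: 10 log₁₀(9.65×10⁻¹⁴ / 10⁻³) = −100.2 dBm

−100.2 dBm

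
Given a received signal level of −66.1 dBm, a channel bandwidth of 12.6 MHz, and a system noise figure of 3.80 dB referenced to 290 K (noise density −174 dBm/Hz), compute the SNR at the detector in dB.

33.1 dB

Noise floor: N = −174 + 10 log₁₀(B) + NF
10 log₁₀(1.26×10⁷) = 71 dB
N = −174 + 71 + 3.80 = −99.20 dBm
SNR = P_sig − N = −66.1 − (−99.20) = 33.10 dB → 33.1 dB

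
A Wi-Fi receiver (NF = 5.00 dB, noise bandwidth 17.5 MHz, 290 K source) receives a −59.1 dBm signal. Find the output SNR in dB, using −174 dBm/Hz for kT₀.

37.5 dB

Noise floor: N = −174 + 10 log₁₀(B) + NF
10 log₁₀(1.75×10⁷) = 72.43 dB
N = −174 + 72.43 + 5.00 = −96.57 dBm
SNR = P_sig − N = −59.1 − (−96.57) = 37.47 dB → 37.5 dB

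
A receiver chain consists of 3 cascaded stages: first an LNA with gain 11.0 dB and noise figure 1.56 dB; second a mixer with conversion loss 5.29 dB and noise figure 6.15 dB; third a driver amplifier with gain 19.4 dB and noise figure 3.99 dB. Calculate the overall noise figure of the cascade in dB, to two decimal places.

Convert to linear (a loss of L dB is a gain of −L dB): F_i = 10^(NF_i/10), G_i = 10^(G_i,dB/10)
  Stage 1: F_1 = 10^(1.56/10) = 1.432, G_1 = 10^(11.0/10) = 12.59
  Stage 2: F_2 = 10^(6.15/10) = 4.121, G_2 = 10^(−5.29/10) = 0.2958
  Stage 3: F_3 = 10^(3.99/10) = 2.506, G_3 = 10^(19.4/10) = 87.10
Friis cascade:
  F = 1.432 + (4.121 − 1)/12.59 + (2.506 − 1)/3.724 = 2.085
NF = 10 log₁₀(2.085) = 3.19 dB

3.19 dB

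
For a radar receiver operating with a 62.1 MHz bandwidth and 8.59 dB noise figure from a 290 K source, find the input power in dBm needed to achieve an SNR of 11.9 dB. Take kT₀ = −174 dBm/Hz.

Sensitivity = −174 + 10 log₁₀(B) + NF + SNR_min
= −174 + 77.93 + 8.59 + 11.9
= −75.58 dBm → −75.6 dBm

−75.6 dBm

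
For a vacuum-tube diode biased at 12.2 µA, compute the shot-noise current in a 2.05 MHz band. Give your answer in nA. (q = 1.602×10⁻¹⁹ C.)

I_n = √(2qI·B)
2qI·B = 2 × 1.602×10⁻¹⁹ × 1.22×10⁻⁵ × 2.05×10⁶ = 8.01×10⁻¹⁸ A²
I_n = √(8.01×10⁻¹⁸) = 2.83×10⁻⁹ A = 2.83 nA

2.83 nA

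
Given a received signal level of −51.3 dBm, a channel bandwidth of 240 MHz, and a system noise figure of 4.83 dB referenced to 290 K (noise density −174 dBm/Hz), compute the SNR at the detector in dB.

Noise floor: N = −174 + 10 log₁₀(B) + NF
10 log₁₀(2.40×10⁸) = 83.8 dB
N = −174 + 83.8 + 4.83 = −85.37 dBm
SNR = P_sig − N = −51.3 − (−85.37) = 34.07 dB → 34.1 dB

34.1 dB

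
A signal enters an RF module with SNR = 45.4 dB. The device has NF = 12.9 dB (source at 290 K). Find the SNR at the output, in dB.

By definition F = SNR_in/SNR_out, so in dB: SNR_out = SNR_in − NF
SNR_out = 45.4 − 12.9 = 32.5 dB

32.5 dB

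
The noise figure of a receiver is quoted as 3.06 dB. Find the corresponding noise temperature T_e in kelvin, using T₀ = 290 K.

297 K

F = 10^(3.06/10) = 2.02302
T_e = (F − 1)·T₀ = (2.02302 − 1) × 290 = 297 K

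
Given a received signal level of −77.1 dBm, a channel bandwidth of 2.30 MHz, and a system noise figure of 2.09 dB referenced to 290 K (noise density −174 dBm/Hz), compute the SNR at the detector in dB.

31.2 dB

Noise floor: N = −174 + 10 log₁₀(B) + NF
10 log₁₀(2.30×10⁶) = 63.62 dB
N = −174 + 63.62 + 2.09 = −108.29 dBm
SNR = P_sig − N = −77.1 − (−108.29) = 31.19 dB → 31.2 dB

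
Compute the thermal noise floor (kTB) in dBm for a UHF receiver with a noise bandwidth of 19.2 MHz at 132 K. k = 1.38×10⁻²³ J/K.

P_n = kTB = 1.38×10⁻²³ × 132 × 1.92×10⁷ = 3.50×10⁻¹⁴ W
In dBm: 10 log₁₀(3.50×10⁻¹⁴ / 10⁻³) = −104.6 dBm

−104.6 dBm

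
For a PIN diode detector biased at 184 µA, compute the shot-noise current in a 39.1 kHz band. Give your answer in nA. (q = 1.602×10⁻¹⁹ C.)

1.52 nA

I_n = √(2qI·B)
2qI·B = 2 × 1.602×10⁻¹⁹ × 1.84×10⁻⁴ × 3.91×10⁴ = 2.31×10⁻¹⁸ A²
I_n = √(2.31×10⁻¹⁸) = 1.52×10⁻⁹ A = 1.52 nA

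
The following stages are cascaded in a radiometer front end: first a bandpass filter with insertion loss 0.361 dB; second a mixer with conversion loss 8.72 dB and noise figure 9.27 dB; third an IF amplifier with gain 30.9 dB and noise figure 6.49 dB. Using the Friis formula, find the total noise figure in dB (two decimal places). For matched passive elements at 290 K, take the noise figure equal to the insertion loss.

15.70 dB

Convert to linear (a loss of L dB is a gain of −L dB): F_i = 10^(NF_i/10), G_i = 10^(G_i,dB/10)
  Stage 1: F_1 = 10^(0.361/10) = 1.087, G_1 = 10^(−0.361/10) = 0.9202
  Stage 2: F_2 = 10^(9.27/10) = 8.453, G_2 = 10^(−8.72/10) = 0.1343
  Stage 3: F_3 = 10^(6.49/10) = 4.457, G_3 = 10^(30.9/10) = 1230
Friis cascade:
  F = 1.087 + (8.453 − 1)/0.9202 + (4.457 − 1)/0.1236 = 37.16
NF = 10 log₁₀(37.16) = 15.70 dB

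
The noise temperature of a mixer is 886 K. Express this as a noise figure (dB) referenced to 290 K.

6.08 dB

F = 1 + T_e/T₀ = 1 + 886/290 = 4.05517
NF = 10 log₁₀(4.05517) = 6.08 dB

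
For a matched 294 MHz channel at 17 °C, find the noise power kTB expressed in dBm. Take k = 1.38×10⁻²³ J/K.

−89.3 dBm

T = 17 °C + 273.15 = 290.15 K
P_n = kTB = 1.38×10⁻²³ × 290.15 × 2.94×10⁸ = 1.18×10⁻¹² W
In dBm: 10 log₁₀(1.18×10⁻¹² / 10⁻³) = −89.3 dBm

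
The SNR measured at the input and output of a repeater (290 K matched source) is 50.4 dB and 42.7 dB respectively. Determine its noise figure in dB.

NF (dB) = SNR_in(dB) − SNR_out(dB) when the source is at T₀
NF = 50.4 − 42.7 = 7.7 dB

7.7 dB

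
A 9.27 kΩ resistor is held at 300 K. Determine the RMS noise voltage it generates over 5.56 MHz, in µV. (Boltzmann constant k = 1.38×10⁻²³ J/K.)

29.2 µV

V_n = √(4kTRB)
4kTRB = 4 × 1.38×10⁻²³ × 300 × 9.27×10³ × 5.56×10⁶ = 8.54×10⁻¹⁰ V²
V_n = √(8.54×10⁻¹⁰) = 2.92×10⁻⁵ V = 29.2 µV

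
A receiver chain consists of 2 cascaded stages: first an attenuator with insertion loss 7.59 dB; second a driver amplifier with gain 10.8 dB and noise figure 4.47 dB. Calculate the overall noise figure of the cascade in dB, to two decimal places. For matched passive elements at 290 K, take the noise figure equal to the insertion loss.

12.06 dB

Convert to linear (a loss of L dB is a gain of −L dB): F_i = 10^(NF_i/10), G_i = 10^(G_i,dB/10)
  Stage 1: F_1 = 10^(7.59/10) = 5.741, G_1 = 10^(−7.59/10) = 0.1742
  Stage 2: F_2 = 10^(4.47/10) = 2.799, G_2 = 10^(10.8/10) = 12.02
Friis cascade:
  F = 5.741 + (2.799 − 1)/0.1742 = 16.07
NF = 10 log₁₀(16.07) = 12.06 dB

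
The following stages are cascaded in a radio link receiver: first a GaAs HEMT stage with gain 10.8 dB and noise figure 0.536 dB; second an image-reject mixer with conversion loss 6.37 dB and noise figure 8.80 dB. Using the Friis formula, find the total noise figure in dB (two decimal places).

2.25 dB

Convert to linear (a loss of L dB is a gain of −L dB): F_i = 10^(NF_i/10), G_i = 10^(G_i,dB/10)
  Stage 1: F_1 = 10^(0.536/10) = 1.131, G_1 = 10^(10.8/10) = 12.02
  Stage 2: F_2 = 10^(8.80/10) = 7.586, G_2 = 10^(−6.37/10) = 0.2307
Friis cascade:
  F = 1.131 + (7.586 − 1)/12.02 = 1.679
NF = 10 log₁₀(1.679) = 2.25 dB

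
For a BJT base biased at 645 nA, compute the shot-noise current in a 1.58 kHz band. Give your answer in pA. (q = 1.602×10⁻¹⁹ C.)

18.1 pA

I_n = √(2qI·B)
2qI·B = 2 × 1.602×10⁻¹⁹ × 6.45×10⁻⁷ × 1.58×10³ = 3.27×10⁻²² A²
I_n = √(3.27×10⁻²²) = 1.81×10⁻¹¹ A = 18.1 pA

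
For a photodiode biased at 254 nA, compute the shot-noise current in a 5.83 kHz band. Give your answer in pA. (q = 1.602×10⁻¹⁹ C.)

I_n = √(2qI·B)
2qI·B = 2 × 1.602×10⁻¹⁹ × 2.54×10⁻⁷ × 5.83×10³ = 4.74×10⁻²² A²
I_n = √(4.74×10⁻²²) = 2.18×10⁻¹¹ A = 21.8 pA

21.8 pA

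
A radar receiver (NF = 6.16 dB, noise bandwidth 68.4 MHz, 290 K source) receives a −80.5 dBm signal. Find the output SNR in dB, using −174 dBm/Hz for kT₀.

9.0 dB

Noise floor: N = −174 + 10 log₁₀(B) + NF
10 log₁₀(6.84×10⁷) = 78.35 dB
N = −174 + 78.35 + 6.16 = −89.49 dBm
SNR = P_sig − N = −80.5 − (−89.49) = 8.99 dB → 9.0 dB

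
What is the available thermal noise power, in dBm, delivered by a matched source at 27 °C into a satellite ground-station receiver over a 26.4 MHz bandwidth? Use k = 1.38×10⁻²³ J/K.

−99.6 dBm

T = 27 °C + 273.15 = 300.15 K
P_n = kTB = 1.38×10⁻²³ × 300.15 × 2.64×10⁷ = 1.09×10⁻¹³ W
In dBm: 10 log₁₀(1.09×10⁻¹³ / 10⁻³) = −99.6 dBm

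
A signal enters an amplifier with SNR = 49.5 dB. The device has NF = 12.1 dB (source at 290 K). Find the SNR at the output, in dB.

37.4 dB

By definition F = SNR_in/SNR_out, so in dB: SNR_out = SNR_in − NF
SNR_out = 49.5 − 12.1 = 37.4 dB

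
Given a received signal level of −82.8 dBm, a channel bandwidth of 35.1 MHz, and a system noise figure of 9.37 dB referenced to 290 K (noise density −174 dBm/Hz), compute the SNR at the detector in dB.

6.4 dB

Noise floor: N = −174 + 10 log₁₀(B) + NF
10 log₁₀(3.51×10⁷) = 75.45 dB
N = −174 + 75.45 + 9.37 = −89.18 dBm
SNR = P_sig − N = −82.8 − (−89.18) = 6.38 dB → 6.4 dB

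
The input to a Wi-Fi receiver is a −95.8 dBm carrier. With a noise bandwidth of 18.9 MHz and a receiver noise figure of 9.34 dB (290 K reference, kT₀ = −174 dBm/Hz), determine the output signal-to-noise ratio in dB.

Noise floor: N = −174 + 10 log₁₀(B) + NF
10 log₁₀(1.89×10⁷) = 72.76 dB
N = −174 + 72.76 + 9.34 = −91.90 dBm
SNR = P_sig − N = −95.8 − (−91.90) = −3.90 dB → −3.9 dB

−3.9 dB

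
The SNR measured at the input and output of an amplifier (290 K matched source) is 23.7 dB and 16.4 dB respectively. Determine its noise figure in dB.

NF (dB) = SNR_in(dB) − SNR_out(dB) when the source is at T₀
NF = 23.7 − 16.4 = 7.3 dB

7.3 dB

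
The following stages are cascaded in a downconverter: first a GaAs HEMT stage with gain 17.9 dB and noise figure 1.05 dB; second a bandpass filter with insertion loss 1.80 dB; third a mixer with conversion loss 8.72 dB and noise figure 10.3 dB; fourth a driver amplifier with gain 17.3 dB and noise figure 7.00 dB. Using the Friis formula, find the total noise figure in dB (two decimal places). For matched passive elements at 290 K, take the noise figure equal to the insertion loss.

Convert to linear (a loss of L dB is a gain of −L dB): F_i = 10^(NF_i/10), G_i = 10^(G_i,dB/10)
  Stage 1: F_1 = 10^(1.05/10) = 1.274, G_1 = 10^(17.9/10) = 61.66
  Stage 2: F_2 = 10^(1.80/10) = 1.514, G_2 = 10^(−1.80/10) = 0.6607
  Stage 3: F_3 = 10^(10.3/10) = 10.72, G_3 = 10^(−8.72/10) = 0.1343
  Stage 4: F_4 = 10^(7.00/10) = 5.012, G_4 = 10^(17.3/10) = 53.70
Friis cascade:
  F = 1.274 + (1.514 − 1)/61.66 + (10.72 − 1)/40.74 + (5.012 − 1)/5.470 = 2.254
NF = 10 log₁₀(2.254) = 3.53 dB

3.53 dB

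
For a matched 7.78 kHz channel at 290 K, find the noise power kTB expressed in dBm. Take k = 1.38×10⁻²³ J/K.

−135.1 dBm

P_n = kTB = 1.38×10⁻²³ × 290 × 7.78×10³ = 3.11×10⁻¹⁷ W
In dBm: 10 log₁₀(3.11×10⁻¹⁷ / 10⁻³) = −135.1 dBm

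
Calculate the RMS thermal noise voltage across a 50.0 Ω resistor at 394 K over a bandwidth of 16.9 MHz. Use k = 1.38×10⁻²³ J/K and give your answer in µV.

4.29 µV

V_n = √(4kTRB)
4kTRB = 4 × 1.38×10⁻²³ × 394 × 5.00×10¹ × 1.69×10⁷ = 1.84×10⁻¹¹ V²
V_n = √(1.84×10⁻¹¹) = 4.29×10⁻⁶ V = 4.29 µV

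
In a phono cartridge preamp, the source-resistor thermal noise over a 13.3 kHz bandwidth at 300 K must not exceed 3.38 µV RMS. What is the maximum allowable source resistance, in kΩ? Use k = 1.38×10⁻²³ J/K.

Johnson–Nyquist: V_n = √(4kTRB) ⇒ R = V_n² / (4kTB)
4kTB = 4 × 1.38×10⁻²³ × 300 × 1.33×10⁴ = 2.20×10⁻¹⁶
R = (3.38×10⁻⁶)² / 2.20×10⁻¹⁶ = 5.19×10⁴ Ω = 51.9 kΩ

51.9 kΩ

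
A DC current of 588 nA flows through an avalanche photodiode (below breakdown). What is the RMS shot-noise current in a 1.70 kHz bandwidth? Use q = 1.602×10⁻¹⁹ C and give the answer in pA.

I_n = √(2qI·B)
2qI·B = 2 × 1.602×10⁻¹⁹ × 5.88×10⁻⁷ × 1.70×10³ = 3.20×10⁻²² A²
I_n = √(3.20×10⁻²²) = 1.79×10⁻¹¹ A = 17.9 pA

17.9 pA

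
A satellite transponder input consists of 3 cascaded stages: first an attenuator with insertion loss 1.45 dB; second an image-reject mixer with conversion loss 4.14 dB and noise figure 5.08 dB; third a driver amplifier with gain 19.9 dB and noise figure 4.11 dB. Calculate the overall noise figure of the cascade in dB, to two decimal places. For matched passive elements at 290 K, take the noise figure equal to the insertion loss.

10.09 dB

Convert to linear (a loss of L dB is a gain of −L dB): F_i = 10^(NF_i/10), G_i = 10^(G_i,dB/10)
  Stage 1: F_1 = 10^(1.45/10) = 1.396, G_1 = 10^(−1.45/10) = 0.7161
  Stage 2: F_2 = 10^(5.08/10) = 3.221, G_2 = 10^(−4.14/10) = 0.3855
  Stage 3: F_3 = 10^(4.11/10) = 2.576, G_3 = 10^(19.9/10) = 97.72
Friis cascade:
  F = 1.396 + (3.221 − 1)/0.7161 + (2.576 − 1)/0.2761 = 10.21
NF = 10 log₁₀(10.21) = 10.09 dB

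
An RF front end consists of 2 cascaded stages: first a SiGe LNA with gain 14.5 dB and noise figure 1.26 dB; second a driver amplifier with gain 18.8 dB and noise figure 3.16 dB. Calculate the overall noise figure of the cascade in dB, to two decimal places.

1.38 dB

Convert to linear (a loss of L dB is a gain of −L dB): F_i = 10^(NF_i/10), G_i = 10^(G_i,dB/10)
  Stage 1: F_1 = 10^(1.26/10) = 1.337, G_1 = 10^(14.5/10) = 28.18
  Stage 2: F_2 = 10^(3.16/10) = 2.070, G_2 = 10^(18.8/10) = 75.86
Friis cascade:
  F = 1.337 + (2.070 − 1)/28.18 = 1.375
NF = 10 log₁₀(1.375) = 1.38 dB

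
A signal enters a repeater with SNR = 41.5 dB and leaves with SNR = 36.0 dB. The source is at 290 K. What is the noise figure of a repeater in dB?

NF (dB) = SNR_in(dB) − SNR_out(dB) when the source is at T₀
NF = 41.5 − 36.0 = 5.5 dB

5.5 dB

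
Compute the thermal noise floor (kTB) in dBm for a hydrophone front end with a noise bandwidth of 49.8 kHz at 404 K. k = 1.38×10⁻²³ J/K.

P_n = kTB = 1.38×10⁻²³ × 404 × 4.98×10⁴ = 2.78×10⁻¹⁶ W
In dBm: 10 log₁₀(2.78×10⁻¹⁶ / 10⁻³) = −125.6 dBm

−125.6 dBm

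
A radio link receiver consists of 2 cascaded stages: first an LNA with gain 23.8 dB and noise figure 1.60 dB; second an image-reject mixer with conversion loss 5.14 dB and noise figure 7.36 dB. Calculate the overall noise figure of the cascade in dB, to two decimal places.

1.66 dB

Convert to linear (a loss of L dB is a gain of −L dB): F_i = 10^(NF_i/10), G_i = 10^(G_i,dB/10)
  Stage 1: F_1 = 10^(1.60/10) = 1.445, G_1 = 10^(23.8/10) = 239.9
  Stage 2: F_2 = 10^(7.36/10) = 5.445, G_2 = 10^(−5.14/10) = 0.3062
Friis cascade:
  F = 1.445 + (5.445 − 1)/239.9 = 1.464
NF = 10 log₁₀(1.464) = 1.66 dB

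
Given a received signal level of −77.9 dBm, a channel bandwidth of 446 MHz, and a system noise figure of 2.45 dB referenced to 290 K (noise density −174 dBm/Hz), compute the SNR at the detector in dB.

7.2 dB

Noise floor: N = −174 + 10 log₁₀(B) + NF
10 log₁₀(4.46×10⁸) = 86.49 dB
N = −174 + 86.49 + 2.45 = −85.06 dBm
SNR = P_sig − N = −77.9 − (−85.06) = 7.16 dB → 7.2 dB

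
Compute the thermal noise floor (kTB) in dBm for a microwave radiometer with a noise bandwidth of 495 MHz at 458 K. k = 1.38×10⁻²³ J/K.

P_n = kTB = 1.38×10⁻²³ × 458 × 4.95×10⁸ = 3.13×10⁻¹² W
In dBm: 10 log₁₀(3.13×10⁻¹² / 10⁻³) = −85.0 dBm

−85.0 dBm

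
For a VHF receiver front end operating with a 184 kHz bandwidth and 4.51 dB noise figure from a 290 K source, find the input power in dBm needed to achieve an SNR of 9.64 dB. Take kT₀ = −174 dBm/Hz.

−107.2 dBm

Sensitivity = −174 + 10 log₁₀(B) + NF + SNR_min
= −174 + 52.65 + 4.51 + 9.64
= −107.20 dBm → −107.2 dBm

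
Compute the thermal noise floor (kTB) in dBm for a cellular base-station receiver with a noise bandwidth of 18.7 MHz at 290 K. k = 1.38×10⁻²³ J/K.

−101.3 dBm

P_n = kTB = 1.38×10⁻²³ × 290 × 1.87×10⁷ = 7.48×10⁻¹⁴ W
In dBm: 10 log₁₀(7.48×10⁻¹⁴ / 10⁻³) = −101.3 dBm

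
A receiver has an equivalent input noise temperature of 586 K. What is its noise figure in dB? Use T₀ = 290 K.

F = 1 + T_e/T₀ = 1 + 586/290 = 3.02069
NF = 10 log₁₀(3.02069) = 4.80 dB

4.80 dB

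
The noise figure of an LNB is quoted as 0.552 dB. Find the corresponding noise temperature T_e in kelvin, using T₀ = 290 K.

39.3 K

F = 10^(0.552/10) = 1.13553
T_e = (F − 1)·T₀ = (1.13553 − 1) × 290 = 39.3 K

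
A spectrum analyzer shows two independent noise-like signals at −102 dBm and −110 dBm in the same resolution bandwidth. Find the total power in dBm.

−101.4 dBm

Convert to linear, add, convert back:
P₁ = 6.31×10⁻¹⁴ W, P₂ = 1.00×10⁻¹⁴ W
P_tot = 7.31×10⁻¹⁴ W → 10 log₁₀(P_tot / 10⁻³) = −101.4 dBm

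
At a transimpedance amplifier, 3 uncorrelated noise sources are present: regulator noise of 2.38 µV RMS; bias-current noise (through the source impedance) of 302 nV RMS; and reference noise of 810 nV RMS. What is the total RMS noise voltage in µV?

2.53 µV

Uncorrelated sources add in power (mean-square): V_tot = √(ΣV_i²)
V_tot = √[(2.38×10⁻⁶)² + (3.02×10⁻⁷)² + (8.10×10⁻⁷)²] = 2.53×10⁻⁶ V = 2.53 µV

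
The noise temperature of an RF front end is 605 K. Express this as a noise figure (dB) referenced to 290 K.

4.89 dB

F = 1 + T_e/T₀ = 1 + 605/290 = 3.08621
NF = 10 log₁₀(3.08621) = 4.89 dB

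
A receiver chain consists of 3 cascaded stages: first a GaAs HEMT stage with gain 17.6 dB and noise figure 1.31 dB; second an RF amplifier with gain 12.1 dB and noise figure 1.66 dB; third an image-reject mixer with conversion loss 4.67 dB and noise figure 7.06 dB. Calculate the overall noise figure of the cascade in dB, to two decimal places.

1.35 dB

Convert to linear (a loss of L dB is a gain of −L dB): F_i = 10^(NF_i/10), G_i = 10^(G_i,dB/10)
  Stage 1: F_1 = 10^(1.31/10) = 1.352, G_1 = 10^(17.6/10) = 57.54
  Stage 2: F_2 = 10^(1.66/10) = 1.466, G_2 = 10^(12.1/10) = 16.22
  Stage 3: F_3 = 10^(7.06/10) = 5.082, G_3 = 10^(−4.67/10) = 0.3412
Friis cascade:
  F = 1.352 + (1.466 − 1)/57.54 + (5.082 − 1)/933.3 = 1.365
NF = 10 log₁₀(1.365) = 1.35 dB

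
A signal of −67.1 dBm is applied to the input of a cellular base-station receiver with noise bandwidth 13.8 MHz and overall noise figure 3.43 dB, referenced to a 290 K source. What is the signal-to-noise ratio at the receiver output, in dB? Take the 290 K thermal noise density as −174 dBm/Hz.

Noise floor: N = −174 + 10 log₁₀(B) + NF
10 log₁₀(1.38×10⁷) = 71.4 dB
N = −174 + 71.4 + 3.43 = −99.17 dBm
SNR = P_sig − N = −67.1 − (−99.17) = 32.07 dB → 32.1 dB

32.1 dB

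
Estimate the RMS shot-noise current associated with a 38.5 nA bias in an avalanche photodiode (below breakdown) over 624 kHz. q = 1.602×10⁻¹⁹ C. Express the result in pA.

87.7 pA

I_n = √(2qI·B)
2qI·B = 2 × 1.602×10⁻¹⁹ × 3.85×10⁻⁸ × 6.24×10⁵ = 7.70×10⁻²¹ A²
I_n = √(7.70×10⁻²¹) = 8.77×10⁻¹¹ A = 87.7 pA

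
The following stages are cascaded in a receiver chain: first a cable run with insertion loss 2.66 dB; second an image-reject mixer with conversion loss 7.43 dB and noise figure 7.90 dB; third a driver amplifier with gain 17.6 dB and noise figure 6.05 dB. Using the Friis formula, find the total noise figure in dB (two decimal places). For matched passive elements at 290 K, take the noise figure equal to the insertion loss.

16.26 dB

Convert to linear (a loss of L dB is a gain of −L dB): F_i = 10^(NF_i/10), G_i = 10^(G_i,dB/10)
  Stage 1: F_1 = 10^(2.66/10) = 1.845, G_1 = 10^(−2.66/10) = 0.5420
  Stage 2: F_2 = 10^(7.90/10) = 6.166, G_2 = 10^(−7.43/10) = 0.1807
  Stage 3: F_3 = 10^(6.05/10) = 4.027, G_3 = 10^(17.6/10) = 57.54
Friis cascade:
  F = 1.845 + (6.166 − 1)/0.5420 + (4.027 − 1)/0.09795 = 42.28
NF = 10 log₁₀(42.28) = 16.26 dB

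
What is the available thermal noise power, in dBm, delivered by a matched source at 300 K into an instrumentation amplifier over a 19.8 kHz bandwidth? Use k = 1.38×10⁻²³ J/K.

−130.9 dBm

P_n = kTB = 1.38×10⁻²³ × 300 × 1.98×10⁴ = 8.20×10⁻¹⁷ W
In dBm: 10 log₁₀(8.20×10⁻¹⁷ / 10⁻³) = −130.9 dBm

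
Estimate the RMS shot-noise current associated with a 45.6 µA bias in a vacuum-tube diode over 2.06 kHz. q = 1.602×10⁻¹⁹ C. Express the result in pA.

I_n = √(2qI·B)
2qI·B = 2 × 1.602×10⁻¹⁹ × 4.56×10⁻⁵ × 2.06×10³ = 3.01×10⁻²⁰ A²
I_n = √(3.01×10⁻²⁰) = 1.73×10⁻¹⁰ A = 173 pA

173 pA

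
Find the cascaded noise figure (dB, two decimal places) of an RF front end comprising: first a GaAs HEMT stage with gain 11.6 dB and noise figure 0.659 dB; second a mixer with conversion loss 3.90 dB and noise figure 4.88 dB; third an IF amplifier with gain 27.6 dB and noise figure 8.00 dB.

3.44 dB

Convert to linear (a loss of L dB is a gain of −L dB): F_i = 10^(NF_i/10), G_i = 10^(G_i,dB/10)
  Stage 1: F_1 = 10^(0.659/10) = 1.164, G_1 = 10^(11.6/10) = 14.45
  Stage 2: F_2 = 10^(4.88/10) = 3.076, G_2 = 10^(−3.90/10) = 0.4074
  Stage 3: F_3 = 10^(8.00/10) = 6.310, G_3 = 10^(27.6/10) = 575.4
Friis cascade:
  F = 1.164 + (3.076 − 1)/14.45 + (6.310 − 1)/5.888 = 2.209
NF = 10 log₁₀(2.209) = 3.44 dB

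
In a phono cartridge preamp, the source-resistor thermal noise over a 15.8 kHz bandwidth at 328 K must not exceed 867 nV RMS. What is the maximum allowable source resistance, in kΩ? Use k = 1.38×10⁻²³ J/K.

2.63 kΩ

Johnson–Nyquist: V_n = √(4kTRB) ⇒ R = V_n² / (4kTB)
4kTB = 4 × 1.38×10⁻²³ × 328 × 1.58×10⁴ = 2.86×10⁻¹⁶
R = (8.67×10⁻⁷)² / 2.86×10⁻¹⁶ = 2.63×10³ Ω = 2.63 kΩ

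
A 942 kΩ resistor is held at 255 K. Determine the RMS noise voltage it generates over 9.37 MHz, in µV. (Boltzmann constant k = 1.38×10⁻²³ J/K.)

V_n = √(4kTRB)
4kTRB = 4 × 1.38×10⁻²³ × 255 × 9.42×10⁵ × 9.37×10⁶ = 1.24×10⁻⁷ V²
V_n = √(1.24×10⁻⁷) = 3.52×10⁻⁴ V = 352 µV

352 µV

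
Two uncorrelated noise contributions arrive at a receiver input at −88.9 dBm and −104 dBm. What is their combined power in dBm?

−88.8 dBm

Convert to linear, add, convert back:
P₁ = 1.29×10⁻¹² W, P₂ = 3.98×10⁻¹⁴ W
P_tot = 1.33×10⁻¹² W → 10 log₁₀(P_tot / 10⁻³) = −88.8 dBm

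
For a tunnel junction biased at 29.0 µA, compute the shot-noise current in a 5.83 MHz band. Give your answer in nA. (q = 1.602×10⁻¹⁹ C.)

I_n = √(2qI·B)
2qI·B = 2 × 1.602×10⁻¹⁹ × 2.90×10⁻⁵ × 5.83×10⁶ = 5.42×10⁻¹⁷ A²
I_n = √(5.42×10⁻¹⁷) = 7.36×10⁻⁹ A = 7.36 nA

7.36 nA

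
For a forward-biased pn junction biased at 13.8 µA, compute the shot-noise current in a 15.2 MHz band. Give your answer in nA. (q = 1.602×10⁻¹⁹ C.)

I_n = √(2qI·B)
2qI·B = 2 × 1.602×10⁻¹⁹ × 1.38×10⁻⁵ × 1.52×10⁷ = 6.72×10⁻¹⁷ A²
I_n = √(6.72×10⁻¹⁷) = 8.20×10⁻⁹ A = 8.20 nA

8.20 nA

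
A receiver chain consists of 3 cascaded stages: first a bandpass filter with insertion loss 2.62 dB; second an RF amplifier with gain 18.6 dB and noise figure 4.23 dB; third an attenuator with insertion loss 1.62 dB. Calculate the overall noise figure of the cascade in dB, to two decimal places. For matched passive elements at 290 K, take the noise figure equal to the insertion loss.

Convert to linear (a loss of L dB is a gain of −L dB): F_i = 10^(NF_i/10), G_i = 10^(G_i,dB/10)
  Stage 1: F_1 = 10^(2.62/10) = 1.828, G_1 = 10^(−2.62/10) = 0.5470
  Stage 2: F_2 = 10^(4.23/10) = 2.649, G_2 = 10^(18.6/10) = 72.44
  Stage 3: F_3 = 10^(1.62/10) = 1.452, G_3 = 10^(−1.62/10) = 0.6887
Friis cascade:
  F = 1.828 + (2.649 − 1)/0.5470 + (1.452 − 1)/39.63 = 4.853
NF = 10 log₁₀(4.853) = 6.86 dB

6.86 dB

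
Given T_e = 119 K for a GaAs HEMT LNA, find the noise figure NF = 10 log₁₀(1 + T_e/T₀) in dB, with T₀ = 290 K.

1.49 dB

F = 1 + T_e/T₀ = 1 + 119/290 = 1.41034
NF = 10 log₁₀(1.41034) = 1.49 dB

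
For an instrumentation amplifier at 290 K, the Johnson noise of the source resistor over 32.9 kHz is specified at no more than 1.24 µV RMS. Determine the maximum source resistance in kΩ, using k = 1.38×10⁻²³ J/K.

Johnson–Nyquist: V_n = √(4kTRB) ⇒ R = V_n² / (4kTB)
4kTB = 4 × 1.38×10⁻²³ × 290 × 3.29×10⁴ = 5.27×10⁻¹⁶
R = (1.24×10⁻⁶)² / 5.27×10⁻¹⁶ = 2.92×10³ Ω = 2.92 kΩ

2.92 kΩ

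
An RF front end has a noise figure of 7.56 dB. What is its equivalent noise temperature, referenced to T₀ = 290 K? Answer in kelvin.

1363 K

F = 10^(7.56/10) = 5.70164
T_e = (F − 1)·T₀ = (5.70164 − 1) × 290 = 1363 K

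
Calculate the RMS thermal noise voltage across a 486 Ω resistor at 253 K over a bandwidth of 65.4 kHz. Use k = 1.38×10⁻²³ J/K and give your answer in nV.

V_n = √(4kTRB)
4kTRB = 4 × 1.38×10⁻²³ × 253 × 4.86×10² × 6.54×10⁴ = 4.44×10⁻¹³ V²
V_n = √(4.44×10⁻¹³) = 6.66×10⁻⁷ V = 666 nV

666 nV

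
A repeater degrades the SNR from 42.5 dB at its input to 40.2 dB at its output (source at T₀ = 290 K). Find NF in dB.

NF (dB) = SNR_in(dB) − SNR_out(dB) when the source is at T₀
NF = 42.5 − 40.2 = 2.3 dB

2.3 dB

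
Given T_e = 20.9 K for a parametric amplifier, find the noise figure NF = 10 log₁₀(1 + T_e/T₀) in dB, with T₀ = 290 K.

F = 1 + T_e/T₀ = 1 + 20.9/290 = 1.07207
NF = 10 log₁₀(1.07207) = 0.302 dB

0.302 dB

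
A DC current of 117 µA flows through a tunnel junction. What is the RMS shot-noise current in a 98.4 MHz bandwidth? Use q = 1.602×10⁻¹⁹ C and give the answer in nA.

I_n = √(2qI·B)
2qI·B = 2 × 1.602×10⁻¹⁹ × 1.17×10⁻⁴ × 9.84×10⁷ = 3.69×10⁻¹⁵ A²
I_n = √(3.69×10⁻¹⁵) = 6.07×10⁻⁸ A = 60.7 nA

60.7 nA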